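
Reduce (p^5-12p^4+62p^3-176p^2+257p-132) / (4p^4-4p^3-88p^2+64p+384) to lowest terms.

Apply the Euclidean algorithm:
  p^5-12p^4+62p^3-176p^2+257p-132 = ((1/4)p-11/4)(4p^4-4p^3-88p^2+64p+384) + (73p^3-434p^2+337p+924)
  4p^4-4p^3-88p^2+64p+384 = ((4/73)p+1444/5329)(73p^3-434p^2+337p+924) + ((59340/5329)p^2-(415380/5329)p+712080/5329)
  73p^3-434p^2+337p+924 = ((389017/59340)p+410333/59340)((59340/5329)p^2-(415380/5329)p+712080/5329) + (0)
Last nonzero remainder: (59340/5329)p^2-(415380/5329)p+712080/5329. Dividing through by 59340/5329 gives the monic gcd p^2-7p+12.
Cancel p^2-7p+12 from numerator and denominator to get the reduced form.

(p^3-5p^2+15p-11)/(4p^2+24p+32)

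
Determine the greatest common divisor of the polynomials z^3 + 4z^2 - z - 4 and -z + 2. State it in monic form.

1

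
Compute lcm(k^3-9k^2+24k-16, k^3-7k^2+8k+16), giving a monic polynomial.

k^4-8k^3+15k^2+8k-16

Repeated division with remainder:
  k^3-9k^2+24k-16 = (k^3-7k^2+8k+16) + (-2k^2+16k-32)
  k^3-7k^2+8k+16 = (-(1/2)k-1/2)(-2k^2+16k-32) + (0)
Last nonzero remainder: -2k^2+16k-32. Dividing through by -2 gives the monic gcd k^2-8k+16.
Then lcm(f, g) = f·g / gcd(f, g); expanding and making the result monic gives the answer.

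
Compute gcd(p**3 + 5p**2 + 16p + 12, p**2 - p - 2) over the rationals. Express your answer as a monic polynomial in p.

p + 1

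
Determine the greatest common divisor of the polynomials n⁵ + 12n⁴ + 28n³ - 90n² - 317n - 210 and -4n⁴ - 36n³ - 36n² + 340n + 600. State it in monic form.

Apply the Euclidean algorithm:
  n⁵ + 12n⁴ + 28n³ - 90n² - 317n - 210 = (-(1/4)n - 3/4)(-4n⁴ - 36n³ - 36n² + 340n + 600) + (-8n³ - 32n² + 88n + 240)
  -4n⁴ - 36n³ - 36n² + 340n + 600 = ((1/2)n + 5/2)(-8n³ - 32n² + 88n + 240) + (0)
Last nonzero remainder: -8n³ - 32n² + 88n + 240. Dividing through by -8 gives the monic gcd n³ + 4n² - 11n - 30.

n³ + 4n² - 11n - 30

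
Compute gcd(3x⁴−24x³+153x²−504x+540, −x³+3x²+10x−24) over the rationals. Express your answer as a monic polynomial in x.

x−2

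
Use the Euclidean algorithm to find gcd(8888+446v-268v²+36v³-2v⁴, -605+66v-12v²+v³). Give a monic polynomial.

Euclidean algorithm in ℚ[v]:
  -2v⁴+36v³-268v²+446v+8888 = (-2v+12)(v³-12v²+66v-605) + (8v²-1556v+16148)
  v³-12v²+66v-605 = ((1/8)v+365/16)(8v²-1556v+16148) + ((134175/4)v-1475925/4)
  8v²-1556v+16148 = ((32/134175)v-5872/134175)((134175/4)v-1475925/4) + (0)
Last nonzero remainder: (134175/4)v-1475925/4. Dividing through by 134175/4 gives the monic gcd v-11.

-11+v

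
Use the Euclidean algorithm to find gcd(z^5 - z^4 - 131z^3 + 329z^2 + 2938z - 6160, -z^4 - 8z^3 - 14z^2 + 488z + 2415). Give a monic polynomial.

z^2 - 2z - 35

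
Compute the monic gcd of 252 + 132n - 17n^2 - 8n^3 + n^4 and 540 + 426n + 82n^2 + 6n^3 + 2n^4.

6 + 5n + n^2

Repeated division with remainder:
  n^4 - 8n^3 - 17n^2 + 132n + 252 = (1/2)(2n^4 + 6n^3 + 82n^2 + 426n + 540) + (-11n^3 - 58n^2 - 81n - 18)
  2n^4 + 6n^3 + 82n^2 + 426n + 540 = (-(2/11)n + 50/121)(-11n^3 - 58n^2 - 81n - 18) + ((11040/121)n^2 + (55200/121)n + 66240/121)
  -11n^3 - 58n^2 - 81n - 18 = (-(1331/11040)n - 121/3680)((11040/121)n^2 + (55200/121)n + 66240/121) + (0)
Last nonzero remainder: (11040/121)n^2 + (55200/121)n + 66240/121. Dividing through by 11040/121 gives the monic gcd n^2 + 5n + 6.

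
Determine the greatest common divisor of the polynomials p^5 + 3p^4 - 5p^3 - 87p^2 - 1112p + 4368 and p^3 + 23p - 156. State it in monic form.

p^3 + 23p - 156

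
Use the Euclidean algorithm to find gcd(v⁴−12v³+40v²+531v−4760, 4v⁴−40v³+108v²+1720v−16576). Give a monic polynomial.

v²−v−56

Apply the Euclidean algorithm:
  v⁴−12v³+40v²+531v−4760 = (1/4)(4v⁴−40v³+108v²+1720v−16576) + (−2v³+13v²+101v−616)
  4v⁴−40v³+108v²+1720v−16576 = (−2v+7)(−2v³+13v²+101v−616) + (219v²−219v−12264)
  −2v³+13v²+101v−616 = (−(2/219)v+11/219)(219v²−219v−12264) + (0)
Last nonzero remainder: 219v²−219v−12264. Dividing through by 219 gives the monic gcd v²−v−56.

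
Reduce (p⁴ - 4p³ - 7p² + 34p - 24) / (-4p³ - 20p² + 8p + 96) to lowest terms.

By polynomial division,
  p⁴ - 4p³ - 7p² + 34p - 24 = (-(1/4)p + 9/4)(-4p³ - 20p² + 8p + 96) + (40p² + 40p - 240)
  -4p³ - 20p² + 8p + 96 = (-(1/10)p - 2/5)(40p² + 40p - 240) + (0)
Last nonzero remainder: 40p² + 40p - 240. Dividing through by 40 gives the monic gcd p² + p - 6.
Cancel p² + p - 6 from numerator and denominator to get the reduced form.

(-p² + 5p - 4)/(4p + 16)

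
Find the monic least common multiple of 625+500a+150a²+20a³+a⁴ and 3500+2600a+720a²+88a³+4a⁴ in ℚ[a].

Euclidean algorithm in ℚ[a]:
  a⁴+20a³+150a²+500a+625 = (1/4)(4a⁴+88a³+720a²+2600a+3500) + (−2a³−30a²−150a−250)
  4a⁴+88a³+720a²+2600a+3500 = (−2a−14)(−2a³−30a²−150a−250) + (0)
Last nonzero remainder: −2a³−30a²−150a−250. Dividing through by −2 gives the monic gcd a³+15a²+75a+125.
Then lcm(f, g) = f·g / gcd(f, g); expanding and making the result monic gives the answer.

4375+4125a+1550a²+290a³+27a⁴+a⁵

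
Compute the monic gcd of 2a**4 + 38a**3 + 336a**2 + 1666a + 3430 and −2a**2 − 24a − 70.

Repeated division with remainder:
  2a**4 + 38a**3 + 336a**2 + 1666a + 3430 = (−a**2 − 7a − 49)(−2a**2 − 24a − 70) + (0)
Last nonzero remainder: −2a**2 − 24a − 70. Dividing through by −2 gives the monic gcd a**2 + 12a + 35.

a**2 + 12a + 35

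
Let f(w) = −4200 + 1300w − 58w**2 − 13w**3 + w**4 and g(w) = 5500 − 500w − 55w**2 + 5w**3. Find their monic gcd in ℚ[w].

Euclidean algorithm in ℚ[w]:
  w**4 − 13w**3 − 58w**2 + 1300w − 4200 = ((1/5)w − 2/5)(5w**3 − 55w**2 − 500w + 5500) + (20w**2 − 2000)
  5w**3 − 55w**2 − 500w + 5500 = ((1/4)w − 11/4)(20w**2 − 2000) + (0)
Last nonzero remainder: 20w**2 − 2000. Dividing through by 20 gives the monic gcd w**2 − 100.

−100 + w**2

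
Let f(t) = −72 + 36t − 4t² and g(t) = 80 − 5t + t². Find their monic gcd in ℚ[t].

1

By polynomial division,
  −4t² + 36t − 72 = (−4)(t² − 5t + 80) + (16t + 248)
  t² − 5t + 80 = ((1/16)t − 41/32)(16t + 248) + (1591/4)
  16t + 248 = ((64/1591)t + 992/1591)(1591/4) + (0)
The last nonzero remainder is the constant 1591/4, so the polynomials are coprime and gcd = 1.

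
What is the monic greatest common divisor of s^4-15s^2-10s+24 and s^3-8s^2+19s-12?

By polynomial division,
  s^4-15s^2-10s+24 = (s+8)(s^3-8s^2+19s-12) + (30s^2-150s+120)
  s^3-8s^2+19s-12 = ((1/30)s-1/10)(30s^2-150s+120) + (0)
Last nonzero remainder: 30s^2-150s+120. Dividing through by 30 gives the monic gcd s^2-5s+4.

s^2-5s+4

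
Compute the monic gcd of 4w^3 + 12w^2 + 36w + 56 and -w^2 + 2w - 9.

1

Repeated division with remainder:
  4w^3 + 12w^2 + 36w + 56 = (-4w - 20)(-w^2 + 2w - 9) + (40w - 124)
  -w^2 + 2w - 9 = (-(1/40)w - 11/400)(40w - 124) + (-1241/100)
  40w - 124 = (-(4000/1241)w + 12400/1241)(-1241/100) + (0)
The last nonzero remainder is the constant -1241/100, so the polynomials are coprime and gcd = 1.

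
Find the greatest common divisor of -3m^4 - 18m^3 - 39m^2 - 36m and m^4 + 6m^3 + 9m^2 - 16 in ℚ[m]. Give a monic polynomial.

By polynomial division,
  -3m^4 - 18m^3 - 39m^2 - 36m = (-3)(m^4 + 6m^3 + 9m^2 - 16) + (-12m^2 - 36m - 48)
  m^4 + 6m^3 + 9m^2 - 16 = (-(1/12)m^2 - (1/4)m + 1/3)(-12m^2 - 36m - 48) + (0)
Last nonzero remainder: -12m^2 - 36m - 48. Dividing through by -12 gives the monic gcd m^2 + 3m + 4.

m^2 + 3m + 4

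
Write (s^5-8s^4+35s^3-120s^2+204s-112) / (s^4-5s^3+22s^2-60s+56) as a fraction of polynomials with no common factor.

(s^2-5s+4)/(s-2)

Euclidean algorithm in ℚ[s]:
  s^5-8s^4+35s^3-120s^2+204s-112 = (s-3)(s^4-5s^3+22s^2-60s+56) + (-2s^3+6s^2-32s+56)
  s^4-5s^3+22s^2-60s+56 = (-(1/2)s+1)(-2s^3+6s^2-32s+56) + (0)
Last nonzero remainder: -2s^3+6s^2-32s+56. Dividing through by -2 gives the monic gcd s^3-3s^2+16s-28.
Cancel s^3-3s^2+16s-28 from numerator and denominator to get the reduced form.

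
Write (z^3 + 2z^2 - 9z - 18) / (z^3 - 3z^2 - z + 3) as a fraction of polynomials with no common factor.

(z^2 + 5z + 6)/(z^2 - 1)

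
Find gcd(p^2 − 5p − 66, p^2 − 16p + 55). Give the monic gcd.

p − 11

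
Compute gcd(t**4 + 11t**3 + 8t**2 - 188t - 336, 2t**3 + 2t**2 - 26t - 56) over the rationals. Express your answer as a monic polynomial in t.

t - 4

Euclidean algorithm in ℚ[t]:
  t**4 + 11t**3 + 8t**2 - 188t - 336 = ((1/2)t + 5)(2t**3 + 2t**2 - 26t - 56) + (11t**2 - 30t - 56)
  2t**3 + 2t**2 - 26t - 56 = ((2/11)t + 82/121)(11t**2 - 30t - 56) + ((546/121)t - 2184/121)
  11t**2 - 30t - 56 = ((1331/546)t + 121/39)((546/121)t - 2184/121) + (0)
Last nonzero remainder: (546/121)t - 2184/121. Dividing through by 546/121 gives the monic gcd t - 4.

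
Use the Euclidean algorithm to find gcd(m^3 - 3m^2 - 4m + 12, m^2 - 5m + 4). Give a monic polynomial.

Repeated division with remainder:
  m^3 - 3m^2 - 4m + 12 = (m + 2)(m^2 - 5m + 4) + (2m + 4)
  m^2 - 5m + 4 = ((1/2)m - 7/2)(2m + 4) + (18)
  2m + 4 = ((1/9)m + 2/9)(18) + (0)
The last nonzero remainder is the constant 18, so the polynomials are coprime and gcd = 1.

1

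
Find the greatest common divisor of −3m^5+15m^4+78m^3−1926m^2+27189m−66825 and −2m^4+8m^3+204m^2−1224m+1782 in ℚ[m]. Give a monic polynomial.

m^3−m^2−105m+297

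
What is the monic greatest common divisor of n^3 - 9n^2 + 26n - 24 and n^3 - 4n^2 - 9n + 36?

Apply the Euclidean algorithm:
  n^3 - 9n^2 + 26n - 24 = (n^3 - 4n^2 - 9n + 36) + (-5n^2 + 35n - 60)
  n^3 - 4n^2 - 9n + 36 = (-(1/5)n - 3/5)(-5n^2 + 35n - 60) + (0)
Last nonzero remainder: -5n^2 + 35n - 60. Dividing through by -5 gives the monic gcd n^2 - 7n + 12.

n^2 - 7n + 12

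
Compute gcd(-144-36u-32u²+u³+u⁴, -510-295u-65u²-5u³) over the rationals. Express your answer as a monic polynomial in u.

Apply the Euclidean algorithm:
  u⁴+u³-32u²-36u-144 = (-(1/5)u+12/5)(-5u³-65u²-295u-510) + (65u²+570u+1080)
  -5u³-65u²-295u-510 = (-(1/13)u-55/169)(65u²+570u+1080) + (-(4465/169)u-26790/169)
  65u²+570u+1080 = (-(2197/893)u-6084/893)(-(4465/169)u-26790/169) + (0)
Last nonzero remainder: -(4465/169)u-26790/169. Dividing through by -4465/169 gives the monic gcd u+6.

6+u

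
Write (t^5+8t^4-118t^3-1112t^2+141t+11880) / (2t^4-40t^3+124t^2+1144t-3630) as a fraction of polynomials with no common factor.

By polynomial division,
  t^5+8t^4-118t^3-1112t^2+141t+11880 = ((1/2)t+14)(2t^4-40t^3+124t^2+1144t-3630) + (380t^3-3420t^2-14060t+62700)
  2t^4-40t^3+124t^2+1144t-3630 = ((1/190)t-11/190)(380t^3-3420t^2-14060t+62700) + (0)
Last nonzero remainder: 380t^3-3420t^2-14060t+62700. Dividing through by 380 gives the monic gcd t^3-9t^2-37t+165.
Cancel t^3-9t^2-37t+165 from numerator and denominator to get the reduced form.

(t^2+17t+72)/(2t-22)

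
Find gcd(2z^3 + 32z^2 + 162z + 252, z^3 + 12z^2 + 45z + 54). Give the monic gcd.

z^2 + 9z + 18

Repeated division with remainder:
  2z^3 + 32z^2 + 162z + 252 = (2)(z^3 + 12z^2 + 45z + 54) + (8z^2 + 72z + 144)
  z^3 + 12z^2 + 45z + 54 = ((1/8)z + 3/8)(8z^2 + 72z + 144) + (0)
Last nonzero remainder: 8z^2 + 72z + 144. Dividing through by 8 gives the monic gcd z^2 + 9z + 18.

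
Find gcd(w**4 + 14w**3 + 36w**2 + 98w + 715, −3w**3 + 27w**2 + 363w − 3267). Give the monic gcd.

w + 11

Repeated division with remainder:
  w**4 + 14w**3 + 36w**2 + 98w + 715 = (−(1/3)w − 23/3)(−3w**3 + 27w**2 + 363w − 3267) + (364w**2 + 1792w − 24332)
  −3w**3 + 27w**2 + 363w − 3267 = (−(3/364)w + 543/4732)(364w**2 + 1792w − 24332) + (−(7296/169)w − 80256/169)
  364w**2 + 1792w − 24332 = (−(15379/1824)w + 93457/1824)(−(7296/169)w − 80256/169) + (0)
Last nonzero remainder: −(7296/169)w − 80256/169. Dividing through by −7296/169 gives the monic gcd w + 11.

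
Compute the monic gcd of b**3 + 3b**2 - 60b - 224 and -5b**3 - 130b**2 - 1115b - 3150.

Repeated division with remainder:
  b**3 + 3b**2 - 60b - 224 = (-1/5)(-5b**3 - 130b**2 - 1115b - 3150) + (-23b**2 - 283b - 854)
  -5b**3 - 130b**2 - 1115b - 3150 = ((5/23)b + 1575/529)(-23b**2 - 283b - 854) + (-(45900/529)b - 321300/529)
  -23b**2 - 283b - 854 = ((12167/45900)b + 32269/22950)(-(45900/529)b - 321300/529) + (0)
Last nonzero remainder: -(45900/529)b - 321300/529. Dividing through by -45900/529 gives the monic gcd b + 7.

b + 7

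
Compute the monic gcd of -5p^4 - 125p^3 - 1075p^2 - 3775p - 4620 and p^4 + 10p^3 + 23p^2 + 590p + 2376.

Apply the Euclidean algorithm:
  -5p^4 - 125p^3 - 1075p^2 - 3775p - 4620 = (-5)(p^4 + 10p^3 + 23p^2 + 590p + 2376) + (-75p^3 - 960p^2 - 825p + 7260)
  p^4 + 10p^3 + 23p^2 + 590p + 2376 = (-(1/75)p + 14/375)(-75p^3 - 960p^2 - 825p + 7260) + ((1196/25)p^2 + (3588/5)p + 52624/25)
  -75p^3 - 960p^2 - 825p + 7260 = (-(1875/1196)p + 4125/1196)((1196/25)p^2 + (3588/5)p + 52624/25) + (0)
Last nonzero remainder: (1196/25)p^2 + (3588/5)p + 52624/25. Dividing through by 1196/25 gives the monic gcd p^2 + 15p + 44.

p^2 + 15p + 44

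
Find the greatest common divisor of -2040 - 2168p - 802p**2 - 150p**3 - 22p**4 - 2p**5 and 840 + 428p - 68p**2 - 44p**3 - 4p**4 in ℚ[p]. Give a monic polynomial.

Repeated division with remainder:
  -2p**5 - 22p**4 - 150p**3 - 802p**2 - 2168p - 2040 = ((1/2)p)(-4p**4 - 44p**3 - 68p**2 + 428p + 840) + (-116p**3 - 1016p**2 - 2588p - 2040)
  -4p**4 - 44p**3 - 68p**2 + 428p + 840 = ((1/29)p + 65/841)(-116p**3 - 1016p**2 - 2588p - 2040) + ((83904/841)p**2 + (587328/841)p + 839040/841)
  -116p**3 - 1016p**2 - 2588p - 2040 = (-(24389/20976)p - 14297/6992)((83904/841)p**2 + (587328/841)p + 839040/841) + (0)
Last nonzero remainder: (83904/841)p**2 + (587328/841)p + 839040/841. Dividing through by 83904/841 gives the monic gcd p**2 + 7p + 10.

10 + 7p + p**2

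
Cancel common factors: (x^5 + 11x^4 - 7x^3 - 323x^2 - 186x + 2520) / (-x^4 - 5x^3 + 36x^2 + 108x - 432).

By polynomial division,
  x^5 + 11x^4 - 7x^3 - 323x^2 - 186x + 2520 = (-x - 6)(-x^4 - 5x^3 + 36x^2 + 108x - 432) + (-x^3 + x^2 + 30x - 72)
  -x^4 - 5x^3 + 36x^2 + 108x - 432 = (x + 6)(-x^3 + x^2 + 30x - 72) + (0)
Last nonzero remainder: -x^3 + x^2 + 30x - 72. Dividing through by -1 gives the monic gcd x^3 - x^2 - 30x + 72.
Cancel x^3 - x^2 - 30x + 72 from numerator and denominator to get the reduced form.

(-x^2 - 12x - 35)/(x + 6)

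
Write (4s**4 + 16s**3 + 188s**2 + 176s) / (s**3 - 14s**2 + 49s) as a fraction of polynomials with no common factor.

Repeated division with remainder:
  4s**4 + 16s**3 + 188s**2 + 176s = (4s + 72)(s**3 - 14s**2 + 49s) + (1000s**2 - 3352s)
  s**3 - 14s**2 + 49s = ((1/1000)s - 1331/125000)(1000s**2 - 3352s) + ((207936/15625)s)
  1000s**2 - 3352s = ((1953125/25992)s - 6546875/25992)((207936/15625)s) + (0)
Last nonzero remainder: (207936/15625)s. Dividing through by 207936/15625 gives the monic gcd s.
Cancel s from numerator and denominator to get the reduced form.

(4s**3 + 16s**2 + 188s + 176)/(s**2 - 14s + 49)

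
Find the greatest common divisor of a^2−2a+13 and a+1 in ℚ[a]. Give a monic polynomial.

1

Repeated division with remainder:
  a^2−2a+13 = (a−3)(a+1) + (16)
  a+1 = ((1/16)a+1/16)(16) + (0)
The last nonzero remainder is the constant 16, so the polynomials are coprime and gcd = 1.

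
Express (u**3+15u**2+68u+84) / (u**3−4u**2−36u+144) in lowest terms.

By polynomial division,
  u**3+15u**2+68u+84 = (u**3−4u**2−36u+144) + (19u**2+104u−60)
  u**3−4u**2−36u+144 = ((1/19)u−180/361)(19u**2+104u−60) + ((6864/361)u+41184/361)
  19u**2+104u−60 = ((6859/6864)u−1805/3432)((6864/361)u+41184/361) + (0)
Last nonzero remainder: (6864/361)u+41184/361. Dividing through by 6864/361 gives the monic gcd u+6.
Cancel u+6 from numerator and denominator to get the reduced form.

(u**2+9u+14)/(u**2−10u+24)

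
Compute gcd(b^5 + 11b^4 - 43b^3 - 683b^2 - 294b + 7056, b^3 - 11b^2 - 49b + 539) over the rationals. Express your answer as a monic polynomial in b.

Euclidean algorithm in ℚ[b]:
  b^5 + 11b^4 - 43b^3 - 683b^2 - 294b + 7056 = (b^2 + 22b + 248)(b^3 - 11b^2 - 49b + 539) + (2584b^2 - 126616)
  b^3 - 11b^2 - 49b + 539 = ((1/2584)b - 11/2584)(2584b^2 - 126616) + (0)
Last nonzero remainder: 2584b^2 - 126616. Dividing through by 2584 gives the monic gcd b^2 - 49.

b^2 - 49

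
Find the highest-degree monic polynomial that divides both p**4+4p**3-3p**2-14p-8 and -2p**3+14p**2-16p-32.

Apply the Euclidean algorithm:
  p**4+4p**3-3p**2-14p-8 = (-(1/2)p-11/2)(-2p**3+14p**2-16p-32) + (66p**2-118p-184)
  -2p**3+14p**2-16p-32 = (-(1/33)p+172/1089)(66p**2-118p-184) + (-(3200/1089)p-3200/1089)
  66p**2-118p-184 = (-(35937/1600)p+25047/400)(-(3200/1089)p-3200/1089) + (0)
Last nonzero remainder: -(3200/1089)p-3200/1089. Dividing through by -3200/1089 gives the monic gcd p+1.

p+1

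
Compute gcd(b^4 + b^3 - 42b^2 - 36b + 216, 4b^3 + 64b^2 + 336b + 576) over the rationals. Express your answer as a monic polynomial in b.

Euclidean algorithm in ℚ[b]:
  b^4 + b^3 - 42b^2 - 36b + 216 = ((1/4)b - 15/4)(4b^3 + 64b^2 + 336b + 576) + (114b^2 + 1080b + 2376)
  4b^3 + 64b^2 + 336b + 576 = ((2/57)b + 248/1083)(114b^2 + 1080b + 2376) + ((1920/361)b + 11520/361)
  114b^2 + 1080b + 2376 = ((6859/320)b + 11913/160)((1920/361)b + 11520/361) + (0)
Last nonzero remainder: (1920/361)b + 11520/361. Dividing through by 1920/361 gives the monic gcd b + 6.

b + 6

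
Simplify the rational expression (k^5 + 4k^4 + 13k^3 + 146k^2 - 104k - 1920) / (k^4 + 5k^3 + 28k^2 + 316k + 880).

By polynomial division,
  k^5 + 4k^4 + 13k^3 + 146k^2 - 104k - 1920 = (k - 1)(k^4 + 5k^3 + 28k^2 + 316k + 880) + (-10k^3 - 142k^2 - 668k - 1040)
  k^4 + 5k^3 + 28k^2 + 316k + 880 = (-(1/10)k + 23/25)(-10k^3 - 142k^2 - 668k - 1040) + ((2296/25)k^2 + (20664/25)k + 9184/5)
  -10k^3 - 142k^2 - 668k - 1040 = (-(125/1148)k - 325/574)((2296/25)k^2 + (20664/25)k + 9184/5) + (0)
Last nonzero remainder: (2296/25)k^2 + (20664/25)k + 9184/5. Dividing through by 2296/25 gives the monic gcd k^2 + 9k + 20.
Cancel k^2 + 9k + 20 from numerator and denominator to get the reduced form.

(k^3 - 5k^2 + 38k - 96)/(k^2 - 4k + 44)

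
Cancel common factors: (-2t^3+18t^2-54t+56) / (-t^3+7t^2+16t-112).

Euclidean algorithm in ℚ[t]:
  -2t^3+18t^2-54t+56 = (2)(-t^3+7t^2+16t-112) + (4t^2-86t+280)
  -t^3+7t^2+16t-112 = (-(1/4)t-29/8)(4t^2-86t+280) + (-(903/4)t+903)
  4t^2-86t+280 = (-(16/903)t+40/129)(-(903/4)t+903) + (0)
Last nonzero remainder: -(903/4)t+903. Dividing through by -903/4 gives the monic gcd t-4.
Cancel t-4 from numerator and denominator to get the reduced form.

(2t^2-10t+14)/(t^2-3t-28)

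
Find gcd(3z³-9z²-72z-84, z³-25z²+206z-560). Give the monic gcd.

z-7

Apply the Euclidean algorithm:
  3z³-9z²-72z-84 = (3)(z³-25z²+206z-560) + (66z²-690z+1596)
  z³-25z²+206z-560 = ((1/66)z-80/363)(66z²-690z+1596) + ((3600/121)z-25200/121)
  66z²-690z+1596 = ((1331/600)z-2299/300)((3600/121)z-25200/121) + (0)
Last nonzero remainder: (3600/121)z-25200/121. Dividing through by 3600/121 gives the monic gcd z-7.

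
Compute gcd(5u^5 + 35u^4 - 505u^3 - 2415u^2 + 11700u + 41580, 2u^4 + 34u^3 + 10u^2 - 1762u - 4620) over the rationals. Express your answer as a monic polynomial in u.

Repeated division with remainder:
  5u^5 + 35u^4 - 505u^3 - 2415u^2 + 11700u + 41580 = ((5/2)u - 25)(2u^4 + 34u^3 + 10u^2 - 1762u - 4620) + (320u^3 + 2240u^2 - 20800u - 73920)
  2u^4 + 34u^3 + 10u^2 - 1762u - 4620 = ((1/160)u + 1/16)(320u^3 + 2240u^2 - 20800u - 73920) + (0)
Last nonzero remainder: 320u^3 + 2240u^2 - 20800u - 73920. Dividing through by 320 gives the monic gcd u^3 + 7u^2 - 65u - 231.

u^3 + 7u^2 - 65u - 231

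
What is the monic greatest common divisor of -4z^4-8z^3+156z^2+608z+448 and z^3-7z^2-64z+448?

z-7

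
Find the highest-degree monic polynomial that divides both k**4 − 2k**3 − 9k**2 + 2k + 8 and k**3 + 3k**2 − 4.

k**2 + k − 2

Apply the Euclidean algorithm:
  k**4 − 2k**3 − 9k**2 + 2k + 8 = (k − 5)(k**3 + 3k**2 − 4) + (6k**2 + 6k − 12)
  k**3 + 3k**2 − 4 = ((1/6)k + 1/3)(6k**2 + 6k − 12) + (0)
Last nonzero remainder: 6k**2 + 6k − 12. Dividing through by 6 gives the monic gcd k**2 + k − 2.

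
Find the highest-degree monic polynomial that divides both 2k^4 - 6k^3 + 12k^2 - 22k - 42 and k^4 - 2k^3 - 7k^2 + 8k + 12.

By polynomial division,
  2k^4 - 6k^3 + 12k^2 - 22k - 42 = (2)(k^4 - 2k^3 - 7k^2 + 8k + 12) + (-2k^3 + 26k^2 - 38k - 66)
  k^4 - 2k^3 - 7k^2 + 8k + 12 = (-(1/2)k - 11/2)(-2k^3 + 26k^2 - 38k - 66) + (117k^2 - 234k - 351)
  -2k^3 + 26k^2 - 38k - 66 = (-(2/117)k + 22/117)(117k^2 - 234k - 351) + (0)
Last nonzero remainder: 117k^2 - 234k - 351. Dividing through by 117 gives the monic gcd k^2 - 2k - 3.

k^2 - 2k - 3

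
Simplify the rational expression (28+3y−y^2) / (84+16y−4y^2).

Repeated division with remainder:
  −y^2+3y+28 = (1/4)(−4y^2+16y+84) + (−y+7)
  −4y^2+16y+84 = (4y+12)(−y+7) + (0)
Last nonzero remainder: −y+7. Dividing through by −1 gives the monic gcd y−7.
Cancel y−7 from numerator and denominator to get the reduced form.

(4+y)/(12+4y)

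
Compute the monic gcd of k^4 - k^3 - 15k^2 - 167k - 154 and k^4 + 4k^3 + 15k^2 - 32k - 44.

k^3 + 6k^2 + 27k + 22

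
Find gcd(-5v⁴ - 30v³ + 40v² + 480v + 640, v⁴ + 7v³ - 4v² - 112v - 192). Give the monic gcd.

v³ + 4v² - 16v - 64

Repeated division with remainder:
  -5v⁴ - 30v³ + 40v² + 480v + 640 = (-5)(v⁴ + 7v³ - 4v² - 112v - 192) + (5v³ + 20v² - 80v - 320)
  v⁴ + 7v³ - 4v² - 112v - 192 = ((1/5)v + 3/5)(5v³ + 20v² - 80v - 320) + (0)
Last nonzero remainder: 5v³ + 20v² - 80v - 320. Dividing through by 5 gives the monic gcd v³ + 4v² - 16v - 64.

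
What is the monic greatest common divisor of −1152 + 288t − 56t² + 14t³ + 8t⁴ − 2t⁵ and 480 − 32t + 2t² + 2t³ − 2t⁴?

Euclidean algorithm in ℚ[t]:
  −2t⁵ + 8t⁴ + 14t³ − 56t² + 288t − 1152 = (t − 3)(−2t⁴ + 2t³ + 2t² − 32t + 480) + (18t³ − 18t² − 288t + 288)
  −2t⁴ + 2t³ + 2t² − 32t + 480 = (−(1/9)t)(18t³ − 18t² − 288t + 288) + (−30t² + 480)
  18t³ − 18t² − 288t + 288 = (−(3/5)t + 3/5)(−30t² + 480) + (0)
Last nonzero remainder: −30t² + 480. Dividing through by −30 gives the monic gcd t² − 16.

−16 + t²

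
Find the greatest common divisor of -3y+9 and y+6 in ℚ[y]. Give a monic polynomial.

1

Apply the Euclidean algorithm:
  -3y+9 = (-3)(y+6) + (27)
  y+6 = ((1/27)y+2/9)(27) + (0)
The last nonzero remainder is the constant 27, so the polynomials are coprime and gcd = 1.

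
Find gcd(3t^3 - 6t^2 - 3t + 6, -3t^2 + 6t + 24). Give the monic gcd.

1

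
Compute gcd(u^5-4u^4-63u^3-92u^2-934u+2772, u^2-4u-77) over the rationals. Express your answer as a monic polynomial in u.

u^2-4u-77

Repeated division with remainder:
  u^5-4u^4-63u^3-92u^2-934u+2772 = (u^3+14u-36)(u^2-4u-77) + (0)
The last nonzero remainder u^2-4u-77 is already monic.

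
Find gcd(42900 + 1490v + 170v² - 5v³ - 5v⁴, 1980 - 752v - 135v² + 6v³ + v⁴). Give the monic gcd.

Euclidean algorithm in ℚ[v]:
  -5v⁴ - 5v³ + 170v² + 1490v + 42900 = (-5)(v⁴ + 6v³ - 135v² - 752v + 1980) + (25v³ - 505v² - 2270v + 52800)
  v⁴ + 6v³ - 135v² - 752v + 1980 = ((1/25)v + 131/125)(25v³ - 505v² - 2270v + 52800) + ((12126/25)v² - (12126/25)v - 266772/5)
  25v³ - 505v² - 2270v + 52800 = ((625/12126)v - 2000/2021)((12126/25)v² - (12126/25)v - 266772/5) + (0)
Last nonzero remainder: (12126/25)v² - (12126/25)v - 266772/5. Dividing through by 12126/25 gives the monic gcd v² - v - 110.

-110 - v + v²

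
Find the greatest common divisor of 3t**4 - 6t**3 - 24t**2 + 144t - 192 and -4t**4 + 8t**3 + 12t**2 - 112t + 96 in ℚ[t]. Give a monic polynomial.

t**2 - 4t + 8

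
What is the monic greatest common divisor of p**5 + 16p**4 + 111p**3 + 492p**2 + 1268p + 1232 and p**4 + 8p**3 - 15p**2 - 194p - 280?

p**3 + 13p**2 + 50p + 56

Apply the Euclidean algorithm:
  p**5 + 16p**4 + 111p**3 + 492p**2 + 1268p + 1232 = (p + 8)(p**4 + 8p**3 - 15p**2 - 194p - 280) + (62p**3 + 806p**2 + 3100p + 3472)
  p**4 + 8p**3 - 15p**2 - 194p - 280 = ((1/62)p - 5/62)(62p**3 + 806p**2 + 3100p + 3472) + (0)
Last nonzero remainder: 62p**3 + 806p**2 + 3100p + 3472. Dividing through by 62 gives the monic gcd p**3 + 13p**2 + 50p + 56.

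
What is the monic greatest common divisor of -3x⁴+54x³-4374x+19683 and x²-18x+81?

x²-18x+81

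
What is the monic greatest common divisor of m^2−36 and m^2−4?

1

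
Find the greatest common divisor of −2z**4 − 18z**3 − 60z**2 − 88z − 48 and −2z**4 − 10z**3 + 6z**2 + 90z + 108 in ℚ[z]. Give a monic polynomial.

z**2 + 5z + 6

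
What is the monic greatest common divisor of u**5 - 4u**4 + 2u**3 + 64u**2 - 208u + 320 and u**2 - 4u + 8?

Apply the Euclidean algorithm:
  u**5 - 4u**4 + 2u**3 + 64u**2 - 208u + 320 = (u**3 - 6u + 40)(u**2 - 4u + 8) + (0)
The last nonzero remainder u**2 - 4u + 8 is already monic.

u**2 - 4u + 8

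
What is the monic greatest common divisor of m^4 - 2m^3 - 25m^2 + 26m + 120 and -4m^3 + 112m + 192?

m^2 + 6m + 8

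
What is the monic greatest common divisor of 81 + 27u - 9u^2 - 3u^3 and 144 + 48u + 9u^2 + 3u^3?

3 + u

Apply the Euclidean algorithm:
  -3u^3 - 9u^2 + 27u + 81 = (-1)(3u^3 + 9u^2 + 48u + 144) + (75u + 225)
  3u^3 + 9u^2 + 48u + 144 = ((1/25)u^2 + 16/25)(75u + 225) + (0)
Last nonzero remainder: 75u + 225. Dividing through by 75 gives the monic gcd u + 3.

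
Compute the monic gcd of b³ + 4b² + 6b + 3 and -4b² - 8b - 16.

1

Repeated division with remainder:
  b³ + 4b² + 6b + 3 = (-(1/4)b - 1/2)(-4b² - 8b - 16) + (-2b - 5)
  -4b² - 8b - 16 = (2b - 1)(-2b - 5) + (-21)
  -2b - 5 = ((2/21)b + 5/21)(-21) + (0)
The last nonzero remainder is the constant -21, so the polynomials are coprime and gcd = 1.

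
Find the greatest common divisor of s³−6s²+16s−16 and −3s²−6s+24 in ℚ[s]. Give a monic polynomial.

Euclidean algorithm in ℚ[s]:
  s³−6s²+16s−16 = (−(1/3)s+8/3)(−3s²−6s+24) + (40s−80)
  −3s²−6s+24 = (−(3/40)s−3/10)(40s−80) + (0)
Last nonzero remainder: 40s−80. Dividing through by 40 gives the monic gcd s−2.

s−2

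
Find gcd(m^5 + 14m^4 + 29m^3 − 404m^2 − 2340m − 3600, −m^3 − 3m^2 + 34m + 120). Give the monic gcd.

m^3 + 3m^2 − 34m − 120

By polynomial division,
  m^5 + 14m^4 + 29m^3 − 404m^2 − 2340m − 3600 = (−m^2 − 11m − 30)(−m^3 − 3m^2 + 34m + 120) + (0)
Last nonzero remainder: −m^3 − 3m^2 + 34m + 120. Dividing through by −1 gives the monic gcd m^3 + 3m^2 − 34m − 120.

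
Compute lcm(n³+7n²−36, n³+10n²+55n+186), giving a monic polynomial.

n⁵+11n⁴+59n³+181n²−144n−1116

By polynomial division,
  n³+7n²−36 = (n³+10n²+55n+186) + (−3n²−55n−222)
  n³+10n²+55n+186 = (−(1/3)n+25/9)(−3n²−55n−222) + ((1204/9)n+2408/3)
  −3n²−55n−222 = (−(27/1204)n−333/1204)((1204/9)n+2408/3) + (0)
Last nonzero remainder: (1204/9)n+2408/3. Dividing through by 1204/9 gives the monic gcd n+6.
Then lcm(f, g) = f·g / gcd(f, g); expanding and making the result monic gives the answer.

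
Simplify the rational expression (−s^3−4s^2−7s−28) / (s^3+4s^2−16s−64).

Euclidean algorithm in ℚ[s]:
  −s^3−4s^2−7s−28 = (−1)(s^3+4s^2−16s−64) + (−23s−92)
  s^3+4s^2−16s−64 = (−(1/23)s^2+16/23)(−23s−92) + (0)
Last nonzero remainder: −23s−92. Dividing through by −23 gives the monic gcd s+4.
Cancel s+4 from numerator and denominator to get the reduced form.

(−s^2−7)/(s^2−16)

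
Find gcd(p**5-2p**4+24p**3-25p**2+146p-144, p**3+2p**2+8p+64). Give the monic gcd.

p**2-2p+16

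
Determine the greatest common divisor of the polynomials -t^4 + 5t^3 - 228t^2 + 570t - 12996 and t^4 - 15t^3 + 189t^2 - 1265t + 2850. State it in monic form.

t^2 - 5t + 114

Euclidean algorithm in ℚ[t]:
  -t^4 + 5t^3 - 228t^2 + 570t - 12996 = (-1)(t^4 - 15t^3 + 189t^2 - 1265t + 2850) + (-10t^3 - 39t^2 - 695t - 10146)
  t^4 - 15t^3 + 189t^2 - 1265t + 2850 = (-(1/10)t + 189/100)(-10t^3 - 39t^2 - 695t - 10146) + ((19321/100)t^2 - (19321/20)t + 1101297/50)
  -10t^3 - 39t^2 - 695t - 10146 = (-(1000/19321)t - 8900/19321)((19321/100)t^2 - (19321/20)t + 1101297/50) + (0)
Last nonzero remainder: (19321/100)t^2 - (19321/20)t + 1101297/50. Dividing through by 19321/100 gives the monic gcd t^2 - 5t + 114.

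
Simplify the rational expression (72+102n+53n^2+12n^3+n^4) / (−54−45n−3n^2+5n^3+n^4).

(4+n)/(−3+n)

By polynomial division,
  n^4+12n^3+53n^2+102n+72 = (n^4+5n^3−3n^2−45n−54) + (7n^3+56n^2+147n+126)
  n^4+5n^3−3n^2−45n−54 = ((1/7)n−3/7)(7n^3+56n^2+147n+126) + (0)
Last nonzero remainder: 7n^3+56n^2+147n+126. Dividing through by 7 gives the monic gcd n^3+8n^2+21n+18.
Cancel n^3+8n^2+21n+18 from numerator and denominator to get the reduced form.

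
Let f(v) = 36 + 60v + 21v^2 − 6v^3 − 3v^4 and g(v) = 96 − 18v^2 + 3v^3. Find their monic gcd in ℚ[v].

By polynomial division,
  −3v^4 − 6v^3 + 21v^2 + 60v + 36 = (−v − 8)(3v^3 − 18v^2 + 96) + (−123v^2 + 156v + 804)
  3v^3 − 18v^2 + 96 = (−(1/41)v + 194/1681)(−123v^2 + 156v + 804) + ((2700/1681)v + 5400/1681)
  −123v^2 + 156v + 804 = (−(68921/900)v + 112627/450)((2700/1681)v + 5400/1681) + (0)
Last nonzero remainder: (2700/1681)v + 5400/1681. Dividing through by 2700/1681 gives the monic gcd v + 2.

2 + v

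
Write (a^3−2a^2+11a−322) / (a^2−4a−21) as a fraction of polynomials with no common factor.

(a^2+5a+46)/(a+3)

Euclidean algorithm in ℚ[a]:
  a^3−2a^2+11a−322 = (a+2)(a^2−4a−21) + (40a−280)
  a^2−4a−21 = ((1/40)a+3/40)(40a−280) + (0)
Last nonzero remainder: 40a−280. Dividing through by 40 gives the monic gcd a−7.
Cancel a−7 from numerator and denominator to get the reduced form.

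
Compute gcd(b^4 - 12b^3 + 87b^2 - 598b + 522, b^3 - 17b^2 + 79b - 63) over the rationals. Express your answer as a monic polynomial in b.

b^2 - 10b + 9

Apply the Euclidean algorithm:
  b^4 - 12b^3 + 87b^2 - 598b + 522 = (b + 5)(b^3 - 17b^2 + 79b - 63) + (93b^2 - 930b + 837)
  b^3 - 17b^2 + 79b - 63 = ((1/93)b - 7/93)(93b^2 - 930b + 837) + (0)
Last nonzero remainder: 93b^2 - 930b + 837. Dividing through by 93 gives the monic gcd b^2 - 10b + 9.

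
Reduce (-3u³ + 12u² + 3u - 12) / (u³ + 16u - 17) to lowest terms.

(-3u² + 9u + 12)/(u² + u + 17)

Repeated division with remainder:
  -3u³ + 12u² + 3u - 12 = (-3)(u³ + 16u - 17) + (12u² + 51u - 63)
  u³ + 16u - 17 = ((1/12)u - 17/48)(12u² + 51u - 63) + ((629/16)u - 629/16)
  12u² + 51u - 63 = ((192/629)u + 1008/629)((629/16)u - 629/16) + (0)
Last nonzero remainder: (629/16)u - 629/16. Dividing through by 629/16 gives the monic gcd u - 1.
Cancel u - 1 from numerator and denominator to get the reduced form.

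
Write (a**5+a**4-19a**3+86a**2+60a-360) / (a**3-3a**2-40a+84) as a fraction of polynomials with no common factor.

Repeated division with remainder:
  a**5+a**4-19a**3+86a**2+60a-360 = (a**2+4a+33)(a**3-3a**2-40a+84) + (261a**2+1044a-3132)
  a**3-3a**2-40a+84 = ((1/261)a-7/261)(261a**2+1044a-3132) + (0)
Last nonzero remainder: 261a**2+1044a-3132. Dividing through by 261 gives the monic gcd a**2+4a-12.
Cancel a**2+4a-12 from numerator and denominator to get the reduced form.

(a**3-3a**2+5a+30)/(a-7)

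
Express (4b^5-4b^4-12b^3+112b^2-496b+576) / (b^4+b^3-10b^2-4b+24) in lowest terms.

Apply the Euclidean algorithm:
  4b^5-4b^4-12b^3+112b^2-496b+576 = (4b-8)(b^4+b^3-10b^2-4b+24) + (36b^3+48b^2-624b+768)
  b^4+b^3-10b^2-4b+24 = ((1/36)b-1/108)(36b^3+48b^2-624b+768) + ((70/9)b^2-(280/9)b+280/9)
  36b^3+48b^2-624b+768 = ((162/35)b+864/35)((70/9)b^2-(280/9)b+280/9) + (0)
Last nonzero remainder: (70/9)b^2-(280/9)b+280/9. Dividing through by 70/9 gives the monic gcd b^2-4b+4.
Cancel b^2-4b+4 from numerator and denominator to get the reduced form.

(4b^3+12b^2+20b+144)/(b^2+5b+6)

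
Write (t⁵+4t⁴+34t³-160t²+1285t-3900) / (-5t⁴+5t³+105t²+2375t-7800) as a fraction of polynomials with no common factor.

(-t²+3t-20)/(5t-40)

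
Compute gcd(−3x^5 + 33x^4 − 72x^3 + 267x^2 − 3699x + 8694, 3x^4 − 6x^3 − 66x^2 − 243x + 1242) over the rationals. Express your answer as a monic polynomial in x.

x^2 − 9x + 18

Repeated division with remainder:
  −3x^5 + 33x^4 − 72x^3 + 267x^2 − 3699x + 8694 = (−x + 9)(3x^4 − 6x^3 − 66x^2 − 243x + 1242) + (−84x^3 + 618x^2 − 270x − 2484)
  3x^4 − 6x^3 − 66x^2 − 243x + 1242 = (−(1/28)x − 75/392)(−84x^3 + 618x^2 − 270x − 2484) + ((8349/196)x^2 − (75141/196)x + 75141/98)
  −84x^3 + 618x^2 − 270x − 2484 = (−(5488/2783)x − 392/121)((8349/196)x^2 − (75141/196)x + 75141/98) + (0)
Last nonzero remainder: (8349/196)x^2 − (75141/196)x + 75141/98. Dividing through by 8349/196 gives the monic gcd x^2 − 9x + 18.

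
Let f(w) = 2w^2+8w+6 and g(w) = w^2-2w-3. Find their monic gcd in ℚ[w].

w+1

Apply the Euclidean algorithm:
  2w^2+8w+6 = (2)(w^2-2w-3) + (12w+12)
  w^2-2w-3 = ((1/12)w-1/4)(12w+12) + (0)
Last nonzero remainder: 12w+12. Dividing through by 12 gives the monic gcd w+1.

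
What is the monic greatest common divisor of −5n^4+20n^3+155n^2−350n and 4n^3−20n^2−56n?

n^2−7n

Euclidean algorithm in ℚ[n]:
  −5n^4+20n^3+155n^2−350n = (−(5/4)n−5/4)(4n^3−20n^2−56n) + (60n^2−420n)
  4n^3−20n^2−56n = ((1/15)n+2/15)(60n^2−420n) + (0)
Last nonzero remainder: 60n^2−420n. Dividing through by 60 gives the monic gcd n^2−7n.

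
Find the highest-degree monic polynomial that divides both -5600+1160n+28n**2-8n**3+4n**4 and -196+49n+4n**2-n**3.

-28+3n+n**2

Euclidean algorithm in ℚ[n]:
  4n**4-8n**3+28n**2+1160n-5600 = (-4n-8)(-n**3+4n**2+49n-196) + (256n**2+768n-7168)
  -n**3+4n**2+49n-196 = (-(1/256)n+7/256)(256n**2+768n-7168) + (0)
Last nonzero remainder: 256n**2+768n-7168. Dividing through by 256 gives the monic gcd n**2+3n-28.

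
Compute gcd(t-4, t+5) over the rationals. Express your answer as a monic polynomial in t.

1

By polynomial division,
  t-4 = (t+5) + (-9)
  t+5 = (-(1/9)t-5/9)(-9) + (0)
The last nonzero remainder is the constant -9, so the polynomials are coprime and gcd = 1.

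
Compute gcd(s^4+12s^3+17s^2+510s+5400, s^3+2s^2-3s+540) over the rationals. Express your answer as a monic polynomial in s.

By polynomial division,
  s^4+12s^3+17s^2+510s+5400 = (s+10)(s^3+2s^2-3s+540) + (0)
The last nonzero remainder s^3+2s^2-3s+540 is already monic.

s^3+2s^2-3s+540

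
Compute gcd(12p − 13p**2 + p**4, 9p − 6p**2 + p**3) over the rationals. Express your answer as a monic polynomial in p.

−3p + p**2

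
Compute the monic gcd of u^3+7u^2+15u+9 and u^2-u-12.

u+3

Apply the Euclidean algorithm:
  u^3+7u^2+15u+9 = (u+8)(u^2-u-12) + (35u+105)
  u^2-u-12 = ((1/35)u-4/35)(35u+105) + (0)
Last nonzero remainder: 35u+105. Dividing through by 35 gives the monic gcd u+3.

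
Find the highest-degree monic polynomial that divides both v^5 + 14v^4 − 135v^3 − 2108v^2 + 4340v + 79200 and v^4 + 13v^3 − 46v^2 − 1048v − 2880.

Apply the Euclidean algorithm:
  v^5 + 14v^4 − 135v^3 − 2108v^2 + 4340v + 79200 = (v + 1)(v^4 + 13v^3 − 46v^2 − 1048v − 2880) + (−102v^3 − 1014v^2 + 8268v + 82080)
  v^4 + 13v^3 − 46v^2 − 1048v − 2880 = (−(1/102)v − 26/867)(−102v^3 − 1014v^2 + 8268v + 82080) + ((1344/289)v^2 + (1344/289)v − 120960/289)
  −102v^3 − 1014v^2 + 8268v + 82080 = (−(4913/224)v − 5491/28)((1344/289)v^2 + (1344/289)v − 120960/289) + (0)
Last nonzero remainder: (1344/289)v^2 + (1344/289)v − 120960/289. Dividing through by 1344/289 gives the monic gcd v^2 + v − 90.

v^2 + v − 90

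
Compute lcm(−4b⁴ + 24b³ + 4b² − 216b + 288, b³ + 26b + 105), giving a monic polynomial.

b⁶ − 9b⁵ + 52b⁴ − 153b³ − 269b² + 2106b − 2520

Apply the Euclidean algorithm:
  −4b⁴ + 24b³ + 4b² − 216b + 288 = (−4b + 24)(b³ + 26b + 105) + (108b² − 420b − 2232)
  b³ + 26b + 105 = ((1/108)b + 35/972)(108b² − 420b − 2232) + ((5005/81)b + 5005/27)
  108b² − 420b − 2232 = ((8748/5005)b − 60264/5005)((5005/81)b + 5005/27) + (0)
Last nonzero remainder: (5005/81)b + 5005/27. Dividing through by 5005/81 gives the monic gcd b + 3.
Then lcm(f, g) = f·g / gcd(f, g); expanding and making the result monic gives the answer.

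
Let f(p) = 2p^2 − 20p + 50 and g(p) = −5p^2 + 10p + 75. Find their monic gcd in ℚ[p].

Euclidean algorithm in ℚ[p]:
  2p^2 − 20p + 50 = (−2/5)(−5p^2 + 10p + 75) + (−16p + 80)
  −5p^2 + 10p + 75 = ((5/16)p + 15/16)(−16p + 80) + (0)
Last nonzero remainder: −16p + 80. Dividing through by −16 gives the monic gcd p − 5.

p − 5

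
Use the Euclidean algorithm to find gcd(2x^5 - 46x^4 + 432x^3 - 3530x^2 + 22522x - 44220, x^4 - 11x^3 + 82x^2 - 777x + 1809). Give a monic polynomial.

x^3 - 2x^2 + 64x - 201

Repeated division with remainder:
  2x^5 - 46x^4 + 432x^3 - 3530x^2 + 22522x - 44220 = (2x - 24)(x^4 - 11x^3 + 82x^2 - 777x + 1809) + (4x^3 - 8x^2 + 256x - 804)
  x^4 - 11x^3 + 82x^2 - 777x + 1809 = ((1/4)x - 9/4)(4x^3 - 8x^2 + 256x - 804) + (0)
Last nonzero remainder: 4x^3 - 8x^2 + 256x - 804. Dividing through by 4 gives the monic gcd x^3 - 2x^2 + 64x - 201.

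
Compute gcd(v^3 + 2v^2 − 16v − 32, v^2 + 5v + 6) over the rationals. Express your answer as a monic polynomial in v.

v + 2

Apply the Euclidean algorithm:
  v^3 + 2v^2 − 16v − 32 = (v − 3)(v^2 + 5v + 6) + (−7v − 14)
  v^2 + 5v + 6 = (−(1/7)v − 3/7)(−7v − 14) + (0)
Last nonzero remainder: −7v − 14. Dividing through by −7 gives the monic gcd v + 2.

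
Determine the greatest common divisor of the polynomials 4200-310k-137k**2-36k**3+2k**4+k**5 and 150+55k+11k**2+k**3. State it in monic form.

25+5k+k**2

By polynomial division,
  k**5+2k**4-36k**3-137k**2-310k+4200 = (k**2-9k+8)(k**3+11k**2+55k+150) + (120k**2+600k+3000)
  k**3+11k**2+55k+150 = ((1/120)k+1/20)(120k**2+600k+3000) + (0)
Last nonzero remainder: 120k**2+600k+3000. Dividing through by 120 gives the monic gcd k**2+5k+25.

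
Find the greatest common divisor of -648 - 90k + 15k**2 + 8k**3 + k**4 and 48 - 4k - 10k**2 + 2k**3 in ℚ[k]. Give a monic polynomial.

Apply the Euclidean algorithm:
  k**4 + 8k**3 + 15k**2 - 90k - 648 = ((1/2)k + 13/2)(2k**3 - 10k**2 - 4k + 48) + (82k**2 - 88k - 960)
  2k**3 - 10k**2 - 4k + 48 = ((1/41)k - 161/1681)(82k**2 - 88k - 960) + ((18468/1681)k - 73872/1681)
  82k**2 - 88k - 960 = ((68921/9234)k + 33620/1539)((18468/1681)k - 73872/1681) + (0)
Last nonzero remainder: (18468/1681)k - 73872/1681. Dividing through by 18468/1681 gives the monic gcd k - 4.

-4 + k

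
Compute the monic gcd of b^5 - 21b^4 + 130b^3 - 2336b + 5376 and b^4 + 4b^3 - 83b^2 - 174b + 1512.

Repeated division with remainder:
  b^5 - 21b^4 + 130b^3 - 2336b + 5376 = (b - 25)(b^4 + 4b^3 - 83b^2 - 174b + 1512) + (313b^3 - 1901b^2 - 8198b + 43176)
  b^4 + 4b^3 - 83b^2 - 174b + 1512 = ((1/313)b + 3153/97969)(313b^3 - 1901b^2 - 8198b + 43176) + ((428400/97969)b^2 - (4712400/97969)b + 11995200/97969)
  313b^3 - 1901b^2 - 8198b + 43176 = ((30664297/428400)b + 25178033/71400)((428400/97969)b^2 - (4712400/97969)b + 11995200/97969) + (0)
Last nonzero remainder: (428400/97969)b^2 - (4712400/97969)b + 11995200/97969. Dividing through by 428400/97969 gives the monic gcd b^2 - 11b + 28.

b^2 - 11b + 28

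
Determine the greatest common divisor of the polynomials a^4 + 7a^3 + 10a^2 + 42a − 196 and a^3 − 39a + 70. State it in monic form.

Repeated division with remainder:
  a^4 + 7a^3 + 10a^2 + 42a − 196 = (a + 7)(a^3 − 39a + 70) + (49a^2 + 245a − 686)
  a^3 − 39a + 70 = ((1/49)a − 5/49)(49a^2 + 245a − 686) + (0)
Last nonzero remainder: 49a^2 + 245a − 686. Dividing through by 49 gives the monic gcd a^2 + 5a − 14.

a^2 + 5a − 14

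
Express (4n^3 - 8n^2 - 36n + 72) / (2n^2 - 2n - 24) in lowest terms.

Apply the Euclidean algorithm:
  4n^3 - 8n^2 - 36n + 72 = (2n - 2)(2n^2 - 2n - 24) + (8n + 24)
  2n^2 - 2n - 24 = ((1/4)n - 1)(8n + 24) + (0)
Last nonzero remainder: 8n + 24. Dividing through by 8 gives the monic gcd n + 3.
Cancel n + 3 from numerator and denominator to get the reduced form.

(2n^2 - 10n + 12)/(n - 4)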